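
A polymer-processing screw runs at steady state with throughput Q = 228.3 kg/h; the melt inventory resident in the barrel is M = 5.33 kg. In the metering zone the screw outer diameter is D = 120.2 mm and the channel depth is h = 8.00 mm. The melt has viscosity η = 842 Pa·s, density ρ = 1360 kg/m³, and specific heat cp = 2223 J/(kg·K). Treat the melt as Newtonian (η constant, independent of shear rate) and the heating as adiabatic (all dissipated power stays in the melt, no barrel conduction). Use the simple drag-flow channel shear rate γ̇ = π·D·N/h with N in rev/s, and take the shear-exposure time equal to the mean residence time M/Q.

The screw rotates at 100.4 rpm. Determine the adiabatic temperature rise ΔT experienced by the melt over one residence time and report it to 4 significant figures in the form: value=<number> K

value=146.0 K

Q_s = Q / 3600 = 228.3 / 3600 = 0.0634167 kg/s
t_res = M / Q_s = 5.33 ÷ 0.0634167 = 84.0473 s
Geometry in metres: D = 120.2 mm → 0.1202 m, h = 8.00 mm → 0.008 m; screw speed N = 100.4 rpm = 1.67333 rev/s
Shear rate: γ̇ = πDN/h = π·0.1202·1.67333/0.008 = 78.9854 s⁻¹
ΔT = η·γ̇²·t_res/(ρ·cp) = [842 × 78.9854² × 84.0473] / [1360 × 2223] = 146.033 K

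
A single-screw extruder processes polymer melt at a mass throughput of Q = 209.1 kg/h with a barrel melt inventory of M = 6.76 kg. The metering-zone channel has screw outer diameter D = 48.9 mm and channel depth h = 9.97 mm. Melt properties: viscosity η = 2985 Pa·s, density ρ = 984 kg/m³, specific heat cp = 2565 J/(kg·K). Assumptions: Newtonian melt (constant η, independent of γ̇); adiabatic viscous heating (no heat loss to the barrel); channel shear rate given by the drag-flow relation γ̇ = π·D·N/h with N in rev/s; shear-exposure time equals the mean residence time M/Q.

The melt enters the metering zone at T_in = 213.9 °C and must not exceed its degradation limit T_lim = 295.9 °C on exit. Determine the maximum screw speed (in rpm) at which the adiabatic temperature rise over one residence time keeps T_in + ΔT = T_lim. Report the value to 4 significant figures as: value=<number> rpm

Q_s = Q / 3600 = 209.1 / 3600 = 0.0580833 kg/s
t_res = M / Q_s = 6.76 / 0.0580833 = 116.385 s
Geometry in SI: D = 48.9 mm → 0.0489 m, h = 9.97 mm → 0.00997 m
ΔT_a = T_lim − T_in = 295.9 − 213.9 = 82 K
γ̇_max² = ΔT_a·ρ·cp/(η·t_res) = 82·984·2565/(2985·116.385) = 595.74 s⁻²
γ̇_max = sqrt(595.74) = 24.4078 s⁻¹
N_max = γ̇_max·h / (π·D) = 24.4078 · 0.00997 / (π · 0.0489) = 1.58404 rev/s = 95.0421 rpm

value=95.04 rpm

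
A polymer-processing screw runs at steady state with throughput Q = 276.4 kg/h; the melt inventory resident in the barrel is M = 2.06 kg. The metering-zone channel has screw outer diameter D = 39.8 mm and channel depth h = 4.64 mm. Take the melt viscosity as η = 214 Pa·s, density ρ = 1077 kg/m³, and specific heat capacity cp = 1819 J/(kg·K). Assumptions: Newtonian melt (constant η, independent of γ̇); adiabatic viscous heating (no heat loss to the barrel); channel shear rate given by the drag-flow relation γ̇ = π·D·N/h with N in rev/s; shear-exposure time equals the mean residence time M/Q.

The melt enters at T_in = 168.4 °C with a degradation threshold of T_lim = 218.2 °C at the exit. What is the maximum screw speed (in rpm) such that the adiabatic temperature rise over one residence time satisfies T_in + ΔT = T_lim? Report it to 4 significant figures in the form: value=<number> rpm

value=290.2 rpm

Q_s = Q / 3600 = 276.4 / 3600 = 0.0767778 kg/s
t_res = M / Q_s = 2.06 ÷ 0.0767778 = 26.8307 s
D = 39.8 mm = 0.0398 m;  h = 4.64 mm = 0.00464 m
ΔT_a = T_lim − T_in = 218.2 °C − 168.4 °C = 49.8 K
γ̇_max² = ΔT_a·ρ·cp/(η·t_res) = 49.8·1077·1819/(214·26.8307) = 16991.5 s⁻²
γ̇_max = √16991.5 = 130.352 s⁻¹
N_max = γ̇_max·h / (π·D) = 130.352 · 0.00464 / (π · 0.0398) = 4.83728 rev/s = 290.237 rpm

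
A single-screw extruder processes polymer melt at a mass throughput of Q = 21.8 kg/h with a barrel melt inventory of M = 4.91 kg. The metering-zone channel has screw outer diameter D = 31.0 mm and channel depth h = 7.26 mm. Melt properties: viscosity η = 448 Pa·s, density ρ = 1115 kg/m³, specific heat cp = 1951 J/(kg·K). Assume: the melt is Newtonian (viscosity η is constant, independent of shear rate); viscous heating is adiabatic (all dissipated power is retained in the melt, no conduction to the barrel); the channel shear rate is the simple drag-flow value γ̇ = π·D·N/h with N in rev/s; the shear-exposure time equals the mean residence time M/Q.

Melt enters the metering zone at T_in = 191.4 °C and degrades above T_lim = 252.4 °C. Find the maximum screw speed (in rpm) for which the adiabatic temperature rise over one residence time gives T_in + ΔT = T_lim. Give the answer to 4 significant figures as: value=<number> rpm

value=85.49 rpm

Q_s = Q / 3600 = 21.8 / 3600 = 0.00605556 kg/s
t_res = M / Q_s = 4.91 / 0.00605556 = 810.826 s
Geometry in SI: D = 31.0 mm → 0.031 m, h = 7.26 mm → 0.00726 m
ΔT_a = T_lim − T_in = 252.4 °C − 191.4 °C = 61 K
γ̇_max² = ΔT_a·ρ·cp / (η·t_res) = [61 × 1115 × 1951] / [448 × 810.826] = 365.306 s⁻²
Take the square root: γ̇_max = √(365.306) = 19.113 s⁻¹
N_max = γ̇_max·h / (π·D) = 19.113 · 0.00726 / (π · 0.031) = 1.4248 rev/s = 85.4879 rpm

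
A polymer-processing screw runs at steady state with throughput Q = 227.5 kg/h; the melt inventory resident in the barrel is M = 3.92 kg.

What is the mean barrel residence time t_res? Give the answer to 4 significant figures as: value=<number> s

Convert throughput: Q = 227.5 kg/h = 227.5/3600 = 0.0631944 kg/s
Mean residence time: t_res = M/Q_s = 3.92 kg / 0.0631944 kg/s = 62.0308 s

value=62.03 s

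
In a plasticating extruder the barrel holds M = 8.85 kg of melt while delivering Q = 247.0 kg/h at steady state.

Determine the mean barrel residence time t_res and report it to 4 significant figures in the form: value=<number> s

Throughput in SI: Q_s = 247.0 kg/h ÷ 3600 s/h = 0.0686111 kg/s
t_res = M / Q_s = 8.85 ÷ 0.0686111 = 128.988 s

value=129.0 s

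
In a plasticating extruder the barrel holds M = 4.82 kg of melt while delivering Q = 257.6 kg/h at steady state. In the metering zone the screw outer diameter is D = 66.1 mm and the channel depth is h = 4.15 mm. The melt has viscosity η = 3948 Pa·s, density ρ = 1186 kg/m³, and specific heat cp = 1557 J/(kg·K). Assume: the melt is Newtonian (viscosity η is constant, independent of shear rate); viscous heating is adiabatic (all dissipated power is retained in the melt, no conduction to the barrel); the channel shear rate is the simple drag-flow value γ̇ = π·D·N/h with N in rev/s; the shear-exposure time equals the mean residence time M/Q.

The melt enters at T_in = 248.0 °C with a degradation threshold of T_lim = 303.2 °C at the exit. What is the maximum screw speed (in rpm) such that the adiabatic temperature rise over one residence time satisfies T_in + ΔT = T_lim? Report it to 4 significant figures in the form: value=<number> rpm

Throughput in SI: Q_s = 257.6 kg/h ÷ 3600 s/h = 0.0715556 kg/s
t_res = M / Q_s = 4.82 / 0.0715556 = 67.3602 s
D = 66.1 mm = 0.0661 m;  h = 4.15 mm = 0.00415 m
ΔT_a = T_lim − T_in = 303.2 − 248.0 = 55.2 K
γ̇_max² = ΔT_a·ρ·cp/(η·t_res) = 55.2·1186·1557/(3948·67.3602) = 383.294 s⁻²
γ̇_max = √383.294 = 19.5779 s⁻¹
N_max = γ̇_max·h / (π·D) = 19.5779 · 0.00415 / (π · 0.0661) = 0.391257 rev/s = 23.4754 rpm

value=23.48 rpm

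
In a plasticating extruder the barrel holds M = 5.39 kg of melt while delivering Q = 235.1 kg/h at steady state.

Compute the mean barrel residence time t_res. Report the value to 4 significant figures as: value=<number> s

Q_s = Q / 3600 = 235.1 / 3600 = 0.0653056 kg/s
Mean residence time: t_res = M/Q_s = 5.39 kg / 0.0653056 kg/s = 82.5351 s

value=82.54 s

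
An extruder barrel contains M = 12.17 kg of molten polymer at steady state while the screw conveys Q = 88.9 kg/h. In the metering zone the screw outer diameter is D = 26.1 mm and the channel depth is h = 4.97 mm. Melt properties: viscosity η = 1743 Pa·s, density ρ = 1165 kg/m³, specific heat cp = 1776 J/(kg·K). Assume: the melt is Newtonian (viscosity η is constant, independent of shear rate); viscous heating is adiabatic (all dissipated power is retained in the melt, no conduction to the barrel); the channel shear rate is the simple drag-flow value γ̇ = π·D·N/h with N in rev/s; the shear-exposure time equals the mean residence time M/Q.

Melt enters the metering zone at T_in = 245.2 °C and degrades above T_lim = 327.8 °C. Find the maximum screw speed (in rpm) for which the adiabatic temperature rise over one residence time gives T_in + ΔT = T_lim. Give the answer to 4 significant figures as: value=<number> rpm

Q_s = Q / 3600 = 88.9 / 3600 = 0.0246944 kg/s
t_res = M / Q_s = 12.17 ÷ 0.0246944 = 492.823 s
D = 26.1 mm = 0.0261 m;  h = 4.97 mm = 0.00497 m
ΔT_a = T_lim − T_in = 327.8 − 245.2 = 82.6 K
γ̇_max² = ΔT_a·ρ·cp/(η·t_res) = 82.6·1165·1776/(1743·492.823) = 198.957 s⁻²
Take the square root: γ̇_max = √(198.957) = 14.1052 s⁻¹
Solve γ̇ = πDN/h for N: N_max = γ̇_max·h/(π·D) = 14.1052 × 0.00497 / (π × 0.0261) = 0.854961 rev/s = 51.2976 rpm

value=51.30 rpm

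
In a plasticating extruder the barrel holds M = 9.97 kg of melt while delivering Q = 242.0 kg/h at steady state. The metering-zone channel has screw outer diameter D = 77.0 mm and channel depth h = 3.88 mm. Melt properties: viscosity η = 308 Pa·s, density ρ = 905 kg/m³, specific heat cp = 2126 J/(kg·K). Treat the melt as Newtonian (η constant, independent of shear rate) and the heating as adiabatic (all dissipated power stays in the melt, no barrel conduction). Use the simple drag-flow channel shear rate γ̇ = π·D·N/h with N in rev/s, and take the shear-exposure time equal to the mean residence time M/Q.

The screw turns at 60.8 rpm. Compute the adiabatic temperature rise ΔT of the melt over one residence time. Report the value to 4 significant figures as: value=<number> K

value=94.76 K

Q_s = Q / 3600 = 242.0 / 3600 = 0.0672222 kg/s
t_res = M / Q_s = 9.97 / 0.0672222 = 148.314 s
Geometry in metres: D = 77.0 mm → 0.077 m, h = 3.88 mm → 0.00388 m; screw speed N = 60.8 rpm = 1.01333 rev/s
Shear rate: γ̇ = πDN/h = π·0.077·1.01333/0.00388 = 63.1773 s⁻¹
Adiabatic rise: ΔT = η γ̇² t_res / (ρ cp) = 308·(63.1773)²·148.314 / (905·2126) = 94.764 K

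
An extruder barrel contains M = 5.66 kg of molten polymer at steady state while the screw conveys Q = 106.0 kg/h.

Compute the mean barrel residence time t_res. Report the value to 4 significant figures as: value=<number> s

value=192.2 s

Throughput in SI: Q_s = 106.0 kg/h ÷ 3600 s/h = 0.0294444 kg/s
Mean residence time: t_res = M/Q_s = 5.66 kg / 0.0294444 kg/s = 192.226 s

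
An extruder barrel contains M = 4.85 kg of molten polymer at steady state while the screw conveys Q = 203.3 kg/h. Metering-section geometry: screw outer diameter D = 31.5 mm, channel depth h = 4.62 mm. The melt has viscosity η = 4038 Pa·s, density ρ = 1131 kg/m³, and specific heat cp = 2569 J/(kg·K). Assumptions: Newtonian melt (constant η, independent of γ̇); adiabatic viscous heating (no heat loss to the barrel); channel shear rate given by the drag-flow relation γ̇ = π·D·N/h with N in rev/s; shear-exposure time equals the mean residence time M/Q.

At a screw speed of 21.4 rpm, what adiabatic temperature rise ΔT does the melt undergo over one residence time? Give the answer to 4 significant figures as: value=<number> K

value=6.966 K

Q_s = Q / 3600 = 203.3 / 3600 = 0.0564722 kg/s
t_res = M / Q_s = 4.85 / 0.0564722 = 85.8829 s
D = 31.5 mm = 0.0315 m;  h = 4.62 mm = 0.00462 m;  N = 21.4 rpm / 60 = 0.356667 rev/s
γ̇ = π·D·N / h = π · 0.0315 · 0.356667 / 0.00462 = 7.63978 s⁻¹
ΔT = η·γ̇²·t_res/(ρ·cp) = [4038 × 7.63978² × 85.8829] / [1131 × 2569] = 6.9664 K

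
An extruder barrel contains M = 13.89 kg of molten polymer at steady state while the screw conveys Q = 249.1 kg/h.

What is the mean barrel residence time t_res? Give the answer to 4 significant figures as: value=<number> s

Q_s = Q / 3600 = 249.1 / 3600 = 0.0691944 kg/s
t_res = M / Q_s = 13.89 ÷ 0.0691944 = 200.739 s

value=200.7 s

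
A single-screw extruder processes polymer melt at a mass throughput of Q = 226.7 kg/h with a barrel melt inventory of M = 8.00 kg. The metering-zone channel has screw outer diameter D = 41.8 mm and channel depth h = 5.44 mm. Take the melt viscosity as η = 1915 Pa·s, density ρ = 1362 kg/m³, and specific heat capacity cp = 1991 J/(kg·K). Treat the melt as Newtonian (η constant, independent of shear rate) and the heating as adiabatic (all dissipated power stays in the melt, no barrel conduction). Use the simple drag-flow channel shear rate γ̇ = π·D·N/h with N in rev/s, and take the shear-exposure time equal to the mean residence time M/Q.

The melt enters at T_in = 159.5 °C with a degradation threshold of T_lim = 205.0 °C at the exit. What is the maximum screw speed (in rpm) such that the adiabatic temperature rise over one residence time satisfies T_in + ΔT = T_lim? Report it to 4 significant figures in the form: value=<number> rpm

value=55.98 rpm

Throughput in SI: Q_s = 226.7 kg/h ÷ 3600 s/h = 0.0629722 kg/s
Mean residence time: t_res = M/Q_s = 8.00 kg / 0.0629722 kg/s = 127.04 s
D = 41.8 mm = 0.0418 m;  h = 5.44 mm = 0.00544 m
ΔT_a = T_lim − T_in = 205.0 − 159.5 = 45.5 K
Invert ΔT = ηγ̇²t_res/(ρcp) for γ̇: γ̇_max² = ΔT_a ρ cp / (η t_res) = 45.5·1362·1991 / (1915·127.04) = 507.166 s⁻²
γ̇_max = √507.166 = 22.5203 s⁻¹
Solve γ̇ = πDN/h for N: N_max = γ̇_max·h/(π·D) = 22.5203 × 0.00544 / (π × 0.0418) = 0.932927 rev/s = 55.9756 rpm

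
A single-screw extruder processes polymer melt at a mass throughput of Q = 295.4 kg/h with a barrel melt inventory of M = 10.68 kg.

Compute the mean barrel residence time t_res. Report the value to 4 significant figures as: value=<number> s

value=130.2 s

Q_s = Q / 3600 = 295.4 / 3600 = 0.0820556 kg/s
t_res = M / Q_s = 10.68 ÷ 0.0820556 = 130.156 s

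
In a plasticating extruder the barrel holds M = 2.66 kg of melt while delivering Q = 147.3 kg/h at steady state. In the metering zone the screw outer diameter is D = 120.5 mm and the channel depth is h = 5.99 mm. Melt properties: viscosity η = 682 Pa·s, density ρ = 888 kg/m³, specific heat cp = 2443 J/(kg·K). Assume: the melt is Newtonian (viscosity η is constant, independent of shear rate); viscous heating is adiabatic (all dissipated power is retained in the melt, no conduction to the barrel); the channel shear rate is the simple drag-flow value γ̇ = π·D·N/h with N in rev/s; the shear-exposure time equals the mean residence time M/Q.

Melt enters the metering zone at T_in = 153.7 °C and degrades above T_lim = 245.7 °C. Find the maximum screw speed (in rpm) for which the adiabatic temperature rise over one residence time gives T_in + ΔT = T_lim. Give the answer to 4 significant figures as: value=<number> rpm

Convert throughput: Q = 147.3 kg/h = 147.3/3600 = 0.0409167 kg/s
t_res = M / Q_s = 2.66 / 0.0409167 = 65.0102 s
Convert to metres: D = 0.1205 m, h = 0.00599 m
ΔT_a = T_lim − T_in = 245.7 °C − 153.7 °C = 92 K
γ̇_max² = ΔT_a·ρ·cp / (η·t_res) = [92 × 888 × 2443] / [682 × 65.0102] = 4501.51 s⁻²
Take the square root: γ̇_max = √(4501.51) = 67.0933 s⁻¹
N_max = γ̇_max·h / (π·D) = 67.0933 · 0.00599 / (π · 0.1205) = 1.06162 rev/s = 63.6972 rpm

value=63.70 rpm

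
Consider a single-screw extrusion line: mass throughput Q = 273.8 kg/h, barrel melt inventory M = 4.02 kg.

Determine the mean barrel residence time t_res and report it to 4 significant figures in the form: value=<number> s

Q_s = Q / 3600 = 273.8 / 3600 = 0.0760556 kg/s
t_res = M / Q_s = 4.02 / 0.0760556 = 52.8561 s

value=52.86 s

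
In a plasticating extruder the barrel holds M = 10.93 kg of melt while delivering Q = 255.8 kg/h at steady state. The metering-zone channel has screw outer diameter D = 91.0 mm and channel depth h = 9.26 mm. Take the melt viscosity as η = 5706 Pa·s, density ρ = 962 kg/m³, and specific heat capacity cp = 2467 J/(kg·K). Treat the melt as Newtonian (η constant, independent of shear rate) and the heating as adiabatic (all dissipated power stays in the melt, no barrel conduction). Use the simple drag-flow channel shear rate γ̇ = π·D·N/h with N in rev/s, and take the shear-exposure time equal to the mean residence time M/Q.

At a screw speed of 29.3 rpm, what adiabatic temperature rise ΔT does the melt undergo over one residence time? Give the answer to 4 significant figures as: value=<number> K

Q_s = Q / 3600 = 255.8 / 3600 = 0.0710556 kg/s
Mean residence time: t_res = M/Q_s = 10.93 kg / 0.0710556 kg/s = 153.823 s
Geometry in metres: D = 91.0 mm → 0.091 m, h = 9.26 mm → 0.00926 m; screw speed N = 29.3 rpm = 0.488333 rev/s
Shear rate: γ̇ = πDN/h = π·0.091·0.488333/0.00926 = 15.0764 s⁻¹
Adiabatic rise: ΔT = η γ̇² t_res / (ρ cp) = 5706·(15.0764)²·153.823 / (962·2467) = 84.0626 K

value=84.06 K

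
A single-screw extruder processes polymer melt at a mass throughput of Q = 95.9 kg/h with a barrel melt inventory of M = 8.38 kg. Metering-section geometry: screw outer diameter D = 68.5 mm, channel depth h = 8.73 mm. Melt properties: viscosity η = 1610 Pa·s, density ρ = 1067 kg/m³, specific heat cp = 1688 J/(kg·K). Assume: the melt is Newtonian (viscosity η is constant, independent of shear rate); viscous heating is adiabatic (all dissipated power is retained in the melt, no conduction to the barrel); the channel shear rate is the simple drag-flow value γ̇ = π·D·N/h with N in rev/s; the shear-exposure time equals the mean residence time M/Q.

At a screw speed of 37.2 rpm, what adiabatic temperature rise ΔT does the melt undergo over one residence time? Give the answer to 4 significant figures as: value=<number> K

Q_s = Q / 3600 = 95.9 / 3600 = 0.0266389 kg/s
t_res = M / Q_s = 8.38 ÷ 0.0266389 = 314.578 s
D = 68.5 mm = 0.0685 m;  h = 8.73 mm = 0.00873 m;  N = 37.2 rpm / 60 = 0.62 rev/s
γ̇ = π D N / h = (π)(0.0685)(0.62) / 0.00873 = 15.2833 s⁻¹
ΔT = η·γ̇²·t_res / (ρ·cp) = 1610 · (15.2833)² · 314.578 / (1067 · 1688) = 65.683 K

value=65.68 K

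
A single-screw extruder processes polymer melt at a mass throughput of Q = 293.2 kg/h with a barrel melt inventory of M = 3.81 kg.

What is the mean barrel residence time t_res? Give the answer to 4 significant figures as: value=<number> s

Convert throughput: Q = 293.2 kg/h = 293.2/3600 = 0.0814444 kg/s
t_res = M / Q_s = 3.81 / 0.0814444 = 46.7804 s

value=46.78 s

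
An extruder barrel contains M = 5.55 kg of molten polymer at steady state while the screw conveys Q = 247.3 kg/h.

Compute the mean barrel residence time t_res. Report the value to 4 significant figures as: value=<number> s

value=80.79 s

Q_s = Q / 3600 = 247.3 / 3600 = 0.0686944 kg/s
t_res = M / Q_s = 5.55 ÷ 0.0686944 = 80.7926 s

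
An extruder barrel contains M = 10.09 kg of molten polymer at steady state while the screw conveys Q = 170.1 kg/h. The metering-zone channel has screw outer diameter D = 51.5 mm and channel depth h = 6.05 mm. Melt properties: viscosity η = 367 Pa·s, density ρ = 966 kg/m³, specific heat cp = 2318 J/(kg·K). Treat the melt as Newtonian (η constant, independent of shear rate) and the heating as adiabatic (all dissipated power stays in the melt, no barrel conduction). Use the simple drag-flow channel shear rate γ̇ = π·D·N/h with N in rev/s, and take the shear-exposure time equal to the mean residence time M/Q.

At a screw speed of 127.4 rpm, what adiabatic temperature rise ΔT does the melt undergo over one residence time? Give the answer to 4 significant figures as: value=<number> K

value=112.9 K

Throughput in SI: Q_s = 170.1 kg/h ÷ 3600 s/h = 0.04725 kg/s
t_res = M / Q_s = 10.09 / 0.04725 = 213.545 s
D = 51.5 mm = 0.0515 m;  h = 6.05 mm = 0.00605 m;  N = 127.4 rpm / 60 = 2.12333 rev/s
γ̇ = π D N / h = (π)(0.0515)(2.12333) / 0.00605 = 56.7832 s⁻¹
ΔT = η·γ̇²·t_res / (ρ·cp) = 367 · (56.7832)² · 213.545 / (966 · 2318) = 112.851 K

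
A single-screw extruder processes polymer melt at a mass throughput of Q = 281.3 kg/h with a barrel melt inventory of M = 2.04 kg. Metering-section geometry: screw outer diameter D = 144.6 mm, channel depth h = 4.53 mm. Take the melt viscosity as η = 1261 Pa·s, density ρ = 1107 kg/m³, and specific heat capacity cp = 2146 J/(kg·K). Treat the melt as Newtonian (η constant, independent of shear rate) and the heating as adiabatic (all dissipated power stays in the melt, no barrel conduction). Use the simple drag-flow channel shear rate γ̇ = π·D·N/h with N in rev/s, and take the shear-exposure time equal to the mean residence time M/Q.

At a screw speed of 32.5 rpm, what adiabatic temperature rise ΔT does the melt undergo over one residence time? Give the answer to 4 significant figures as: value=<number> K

value=40.89 K

Q_s = Q / 3600 = 281.3 / 3600 = 0.0781389 kg/s
t_res = M / Q_s = 2.04 / 0.0781389 = 26.1074 s
D = 144.6 mm = 0.1446 m;  h = 4.53 mm = 0.00453 m;  N = 32.5 rpm / 60 = 0.541667 rev/s
γ̇ = π D N / h = (π)(0.1446)(0.541667) / 0.00453 = 54.319 s⁻¹
ΔT = η·γ̇²·t_res / (ρ·cp) = 1261 · (54.319)² · 26.1074 / (1107 · 2146) = 40.8888 K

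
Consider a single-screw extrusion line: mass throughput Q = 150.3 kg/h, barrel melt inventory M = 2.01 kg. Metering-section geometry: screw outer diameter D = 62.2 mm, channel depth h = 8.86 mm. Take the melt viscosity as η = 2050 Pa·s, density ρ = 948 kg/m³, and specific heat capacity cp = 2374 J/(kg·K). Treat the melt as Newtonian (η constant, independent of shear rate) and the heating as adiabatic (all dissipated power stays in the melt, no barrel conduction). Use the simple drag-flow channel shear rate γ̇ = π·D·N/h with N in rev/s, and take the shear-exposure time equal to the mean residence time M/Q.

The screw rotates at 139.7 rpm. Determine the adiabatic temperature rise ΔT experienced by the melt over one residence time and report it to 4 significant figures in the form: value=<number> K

Convert throughput: Q = 150.3 kg/h = 150.3/3600 = 0.04175 kg/s
t_res = M / Q_s = 2.01 ÷ 0.04175 = 48.1437 s
Geometry in metres: D = 62.2 mm → 0.0622 m, h = 8.86 mm → 0.00886 m; screw speed N = 139.7 rpm = 2.32833 rev/s
Shear rate: γ̇ = πDN/h = π·0.0622·2.32833/0.00886 = 51.3513 s⁻¹
ΔT = η·γ̇²·t_res / (ρ·cp) = 2050 · (51.3513)² · 48.1437 / (948 · 2374) = 115.64 K

value=115.6 K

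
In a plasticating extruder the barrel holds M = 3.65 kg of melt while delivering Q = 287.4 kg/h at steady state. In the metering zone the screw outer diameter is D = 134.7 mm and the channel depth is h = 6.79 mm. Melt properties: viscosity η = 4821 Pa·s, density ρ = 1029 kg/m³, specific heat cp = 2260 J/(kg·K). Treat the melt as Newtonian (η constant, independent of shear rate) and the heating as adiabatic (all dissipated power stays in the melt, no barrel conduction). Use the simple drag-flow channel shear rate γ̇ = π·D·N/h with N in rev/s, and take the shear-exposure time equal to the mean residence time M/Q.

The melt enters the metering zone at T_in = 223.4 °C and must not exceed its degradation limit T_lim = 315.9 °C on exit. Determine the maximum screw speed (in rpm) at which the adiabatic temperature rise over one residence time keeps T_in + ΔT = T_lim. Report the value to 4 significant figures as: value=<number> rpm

value=30.08 rpm

Throughput in SI: Q_s = 287.4 kg/h ÷ 3600 s/h = 0.0798333 kg/s
Mean residence time: t_res = M/Q_s = 3.65 kg / 0.0798333 kg/s = 45.7203 s
D = 134.7 mm = 0.1347 m;  h = 6.79 mm = 0.00679 m
ΔT_a = T_lim − T_in = 315.9 °C − 223.4 °C = 92.5 K
Invert ΔT = ηγ̇²t_res/(ρcp) for γ̇: γ̇_max² = ΔT_a ρ cp / (η t_res) = 92.5·1029·2260 / (4821·45.7203) = 975.933 s⁻²
γ̇_max = √975.933 = 31.2399 s⁻¹
N_max = γ̇_max·h / (π·D) = 31.2399 · 0.00679 / (π · 0.1347) = 0.501259 rev/s = 30.0755 rpm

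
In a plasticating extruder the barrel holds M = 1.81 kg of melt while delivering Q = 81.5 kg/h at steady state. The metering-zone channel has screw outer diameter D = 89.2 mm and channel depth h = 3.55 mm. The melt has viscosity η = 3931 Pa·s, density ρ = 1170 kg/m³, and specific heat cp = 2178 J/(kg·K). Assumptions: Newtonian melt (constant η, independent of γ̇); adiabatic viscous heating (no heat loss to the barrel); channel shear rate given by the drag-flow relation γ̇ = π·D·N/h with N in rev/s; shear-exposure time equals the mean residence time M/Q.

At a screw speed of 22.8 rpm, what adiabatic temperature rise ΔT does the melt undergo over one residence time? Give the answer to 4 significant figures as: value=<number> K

value=111.0 K

Q_s = Q / 3600 = 81.5 / 3600 = 0.0226389 kg/s
t_res = M / Q_s = 1.81 / 0.0226389 = 79.9509 s
Convert to SI: D = 0.0892 m, h = 0.00355 m, N = 22.8/60 = 0.38 rev/s
γ̇ = π D N / h = (π)(0.0892)(0.38) / 0.00355 = 29.9965 s⁻¹
ΔT = η·γ̇²·t_res/(ρ·cp) = [3931 × 29.9965² × 79.9509] / [1170 × 2178] = 110.974 K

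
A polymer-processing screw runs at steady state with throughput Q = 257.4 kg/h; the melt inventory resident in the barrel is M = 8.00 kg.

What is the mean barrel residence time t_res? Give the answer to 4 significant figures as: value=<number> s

Throughput in SI: Q_s = 257.4 kg/h ÷ 3600 s/h = 0.0715 kg/s
Mean residence time: t_res = M/Q_s = 8.00 kg / 0.0715 kg/s = 111.888 s

value=111.9 s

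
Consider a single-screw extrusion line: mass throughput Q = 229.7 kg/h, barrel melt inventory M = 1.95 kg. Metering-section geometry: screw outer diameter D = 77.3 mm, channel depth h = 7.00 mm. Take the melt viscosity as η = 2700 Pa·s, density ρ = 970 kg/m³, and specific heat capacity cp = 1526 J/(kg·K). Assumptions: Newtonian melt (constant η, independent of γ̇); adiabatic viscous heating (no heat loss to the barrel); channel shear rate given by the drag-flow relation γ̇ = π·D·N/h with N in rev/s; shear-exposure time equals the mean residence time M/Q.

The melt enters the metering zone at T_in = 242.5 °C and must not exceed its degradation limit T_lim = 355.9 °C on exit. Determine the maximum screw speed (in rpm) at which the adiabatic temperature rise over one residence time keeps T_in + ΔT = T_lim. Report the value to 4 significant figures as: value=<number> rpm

Throughput in SI: Q_s = 229.7 kg/h ÷ 3600 s/h = 0.0638056 kg/s
t_res = M / Q_s = 1.95 / 0.0638056 = 30.5616 s
D = 77.3 mm = 0.0773 m;  h = 7.00 mm = 0.007 m
ΔT_a = T_lim − T_in = 355.9 °C − 242.5 °C = 113.4 K
Invert ΔT = ηγ̇²t_res/(ρcp) for γ̇: γ̇_max² = ΔT_a ρ cp / (η t_res) = 113.4·970·1526 / (2700·30.5616) = 2034.23 s⁻²
γ̇_max = sqrt(2034.23) = 45.1024 s⁻¹
N_max = γ̇_max h / (πD) = 45.1024·0.007/(π·0.0773) = 1.30007 rev/s → ×60 = 78.0045 rpm

value=78.00 rpm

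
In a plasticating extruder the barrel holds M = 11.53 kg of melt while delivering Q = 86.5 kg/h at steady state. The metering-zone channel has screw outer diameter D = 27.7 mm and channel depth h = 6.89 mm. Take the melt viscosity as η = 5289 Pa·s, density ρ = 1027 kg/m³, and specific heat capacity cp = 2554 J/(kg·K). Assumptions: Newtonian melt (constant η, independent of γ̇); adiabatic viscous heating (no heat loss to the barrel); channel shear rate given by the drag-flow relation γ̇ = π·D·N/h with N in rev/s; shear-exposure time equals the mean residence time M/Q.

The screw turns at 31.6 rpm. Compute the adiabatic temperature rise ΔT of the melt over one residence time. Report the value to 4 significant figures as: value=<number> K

Throughput in SI: Q_s = 86.5 kg/h ÷ 3600 s/h = 0.0240278 kg/s
Mean residence time: t_res = M/Q_s = 11.53 kg / 0.0240278 kg/s = 479.861 s
D = 27.7 mm = 0.0277 m;  h = 6.89 mm = 0.00689 m;  N = 31.6 rpm / 60 = 0.526667 rev/s
Shear rate: γ̇ = πDN/h = π·0.0277·0.526667/0.00689 = 6.65191 s⁻¹
ΔT = η·γ̇²·t_res/(ρ·cp) = [5289 × 6.65191² × 479.861] / [1027 × 2554] = 42.8145 K

value=42.81 K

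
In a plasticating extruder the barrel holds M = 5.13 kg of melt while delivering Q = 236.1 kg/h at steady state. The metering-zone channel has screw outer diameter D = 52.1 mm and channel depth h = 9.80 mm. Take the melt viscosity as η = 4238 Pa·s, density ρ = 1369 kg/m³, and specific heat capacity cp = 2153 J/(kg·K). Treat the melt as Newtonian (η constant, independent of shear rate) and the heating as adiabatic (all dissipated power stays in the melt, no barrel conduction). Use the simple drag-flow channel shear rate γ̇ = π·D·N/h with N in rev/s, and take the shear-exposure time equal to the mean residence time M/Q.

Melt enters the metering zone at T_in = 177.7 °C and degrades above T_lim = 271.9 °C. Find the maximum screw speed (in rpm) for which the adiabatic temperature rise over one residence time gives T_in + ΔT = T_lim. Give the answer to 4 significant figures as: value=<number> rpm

value=104.0 rpm

Throughput in SI: Q_s = 236.1 kg/h ÷ 3600 s/h = 0.0655833 kg/s
Mean residence time: t_res = M/Q_s = 5.13 kg / 0.0655833 kg/s = 78.2211 s
D = 52.1 mm = 0.0521 m;  h = 9.80 mm = 0.0098 m
ΔT_a = T_lim − T_in = 271.9 − 177.7 = 94.2 K
Invert ΔT = ηγ̇²t_res/(ρcp) for γ̇: γ̇_max² = ΔT_a ρ cp / (η t_res) = 94.2·1369·2153 / (4238·78.2211) = 837.555 s⁻²
Take the square root: γ̇_max = √(837.555) = 28.9405 s⁻¹
Solve γ̇ = πDN/h for N: N_max = γ̇_max·h/(π·D) = 28.9405 × 0.0098 / (π × 0.0521) = 1.73279 rev/s = 103.967 rpm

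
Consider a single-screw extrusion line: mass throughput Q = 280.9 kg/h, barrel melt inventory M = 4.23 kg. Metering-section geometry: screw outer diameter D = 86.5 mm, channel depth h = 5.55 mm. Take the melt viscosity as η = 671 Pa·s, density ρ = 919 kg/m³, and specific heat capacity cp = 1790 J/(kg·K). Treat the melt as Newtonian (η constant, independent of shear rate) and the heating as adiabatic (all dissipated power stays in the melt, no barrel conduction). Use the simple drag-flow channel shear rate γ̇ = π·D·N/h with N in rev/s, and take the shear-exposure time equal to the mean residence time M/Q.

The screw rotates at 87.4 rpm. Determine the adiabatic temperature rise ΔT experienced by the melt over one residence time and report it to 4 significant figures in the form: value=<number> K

Convert throughput: Q = 280.9 kg/h = 280.9/3600 = 0.0780278 kg/s
Mean residence time: t_res = M/Q_s = 4.23 kg / 0.0780278 kg/s = 54.2115 s
D = 86.5 mm = 0.0865 m;  h = 5.55 mm = 0.00555 m;  N = 87.4 rpm / 60 = 1.45667 rev/s
γ̇ = π·D·N / h = π · 0.0865 · 1.45667 / 0.00555 = 71.3236 s⁻¹
ΔT = η·γ̇²·t_res / (ρ·cp) = 671 · (71.3236)² · 54.2115 / (919 · 1790) = 112.489 K

value=112.5 K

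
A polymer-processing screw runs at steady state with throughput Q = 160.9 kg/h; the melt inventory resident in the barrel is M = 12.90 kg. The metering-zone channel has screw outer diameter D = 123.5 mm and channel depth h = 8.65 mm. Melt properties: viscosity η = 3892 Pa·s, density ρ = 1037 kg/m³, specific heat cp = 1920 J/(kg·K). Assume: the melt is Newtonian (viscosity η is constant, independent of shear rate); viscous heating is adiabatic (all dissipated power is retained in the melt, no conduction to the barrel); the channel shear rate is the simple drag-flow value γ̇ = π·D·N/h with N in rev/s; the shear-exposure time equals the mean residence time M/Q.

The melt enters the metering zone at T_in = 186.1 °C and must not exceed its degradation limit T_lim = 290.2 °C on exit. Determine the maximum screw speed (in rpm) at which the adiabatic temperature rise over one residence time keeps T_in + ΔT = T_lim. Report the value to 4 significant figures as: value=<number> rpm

value=18.17 rpm

Convert throughput: Q = 160.9 kg/h = 160.9/3600 = 0.0446944 kg/s
t_res = M / Q_s = 12.90 ÷ 0.0446944 = 288.626 s
Geometry in SI: D = 123.5 mm → 0.1235 m, h = 8.65 mm → 0.00865 m
ΔT_a = T_lim − T_in = 290.2 °C − 186.1 °C = 104.1 K
Invert ΔT = ηγ̇²t_res/(ρcp) for γ̇: γ̇_max² = ΔT_a ρ cp / (η t_res) = 104.1·1037·1920 / (3892·288.626) = 184.511 s⁻²
γ̇_max = √184.511 = 13.5835 s⁻¹
N_max = γ̇_max h / (πD) = 13.5835·0.00865/(π·0.1235) = 0.302838 rev/s → ×60 = 18.1703 rpm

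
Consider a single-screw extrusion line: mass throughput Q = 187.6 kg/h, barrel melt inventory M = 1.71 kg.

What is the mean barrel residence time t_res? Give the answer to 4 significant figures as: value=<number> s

Convert throughput: Q = 187.6 kg/h = 187.6/3600 = 0.0521111 kg/s
Mean residence time: t_res = M/Q_s = 1.71 kg / 0.0521111 kg/s = 32.8145 s

value=32.81 s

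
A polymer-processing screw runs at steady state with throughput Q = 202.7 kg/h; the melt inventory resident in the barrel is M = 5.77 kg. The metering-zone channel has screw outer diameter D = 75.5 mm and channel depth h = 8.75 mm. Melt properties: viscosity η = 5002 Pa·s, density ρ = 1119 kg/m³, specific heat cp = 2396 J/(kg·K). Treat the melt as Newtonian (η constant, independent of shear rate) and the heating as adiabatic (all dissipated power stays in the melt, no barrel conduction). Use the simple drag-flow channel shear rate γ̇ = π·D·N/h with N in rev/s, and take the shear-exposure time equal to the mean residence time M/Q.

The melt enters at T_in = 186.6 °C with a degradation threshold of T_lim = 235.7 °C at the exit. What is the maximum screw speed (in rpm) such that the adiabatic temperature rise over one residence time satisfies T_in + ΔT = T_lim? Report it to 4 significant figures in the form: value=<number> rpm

value=35.47 rpm

Q_s = Q / 3600 = 202.7 / 3600 = 0.0563056 kg/s
t_res = M / Q_s = 5.77 / 0.0563056 = 102.477 s
D = 75.5 mm = 0.0755 m;  h = 8.75 mm = 0.00875 m
Allowable rise: ΔT_a = T_lim − T_in = 235.7 − 186.6 = 49.1 K
Invert ΔT = ηγ̇²t_res/(ρcp) for γ̇: γ̇_max² = ΔT_a ρ cp / (η t_res) = 49.1·1119·2396 / (5002·102.477) = 256.821 s⁻²
γ̇_max = √256.821 = 16.0256 s⁻¹
N_max = γ̇_max h / (πD) = 16.0256·0.00875/(π·0.0755) = 0.591189 rev/s → ×60 = 35.4713 rpm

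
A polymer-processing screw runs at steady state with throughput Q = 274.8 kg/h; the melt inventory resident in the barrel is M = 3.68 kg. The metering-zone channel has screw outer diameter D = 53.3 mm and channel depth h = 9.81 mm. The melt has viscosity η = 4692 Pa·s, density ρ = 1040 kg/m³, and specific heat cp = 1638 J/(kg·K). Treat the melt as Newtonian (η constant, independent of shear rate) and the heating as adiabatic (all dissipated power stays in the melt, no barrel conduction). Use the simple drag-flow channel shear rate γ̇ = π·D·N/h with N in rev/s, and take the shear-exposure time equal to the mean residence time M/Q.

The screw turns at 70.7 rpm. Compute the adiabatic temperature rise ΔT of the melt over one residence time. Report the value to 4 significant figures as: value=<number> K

value=53.72 K

Q_s = Q / 3600 = 274.8 / 3600 = 0.0763333 kg/s
Mean residence time: t_res = M/Q_s = 3.68 kg / 0.0763333 kg/s = 48.2096 s
Geometry in metres: D = 53.3 mm → 0.0533 m, h = 9.81 mm → 0.00981 m; screw speed N = 70.7 rpm = 1.17833 rev/s
Shear rate: γ̇ = πDN/h = π·0.0533·1.17833/0.00981 = 20.113 s⁻¹
ΔT = η·γ̇²·t_res/(ρ·cp) = [4692 × 20.113² × 48.2096] / [1040 × 1638] = 53.7152 K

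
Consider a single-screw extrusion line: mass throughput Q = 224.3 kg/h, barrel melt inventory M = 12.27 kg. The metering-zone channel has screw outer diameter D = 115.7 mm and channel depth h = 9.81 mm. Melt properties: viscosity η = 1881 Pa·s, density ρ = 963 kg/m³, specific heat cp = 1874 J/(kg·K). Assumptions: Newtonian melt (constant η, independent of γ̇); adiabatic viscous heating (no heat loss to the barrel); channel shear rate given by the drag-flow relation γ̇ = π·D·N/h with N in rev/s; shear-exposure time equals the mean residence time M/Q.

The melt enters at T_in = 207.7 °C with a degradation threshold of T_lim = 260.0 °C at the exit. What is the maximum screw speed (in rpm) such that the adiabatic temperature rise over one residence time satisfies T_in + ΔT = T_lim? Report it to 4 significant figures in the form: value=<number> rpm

value=25.85 rpm

Throughput in SI: Q_s = 224.3 kg/h ÷ 3600 s/h = 0.0623056 kg/s
t_res = M / Q_s = 12.27 / 0.0623056 = 196.933 s
D = 115.7 mm = 0.1157 m;  h = 9.81 mm = 0.00981 m
ΔT_a = T_lim − T_in = 260.0 °C − 207.7 °C = 52.3 K
Invert ΔT = ηγ̇²t_res/(ρcp) for γ̇: γ̇_max² = ΔT_a ρ cp / (η t_res) = 52.3·963·1874 / (1881·196.933) = 254.795 s⁻²
Take the square root: γ̇_max = √(254.795) = 15.9623 s⁻¹
N_max = γ̇_max·h / (π·D) = 15.9623 · 0.00981 / (π · 0.1157) = 0.430806 rev/s = 25.8483 rpm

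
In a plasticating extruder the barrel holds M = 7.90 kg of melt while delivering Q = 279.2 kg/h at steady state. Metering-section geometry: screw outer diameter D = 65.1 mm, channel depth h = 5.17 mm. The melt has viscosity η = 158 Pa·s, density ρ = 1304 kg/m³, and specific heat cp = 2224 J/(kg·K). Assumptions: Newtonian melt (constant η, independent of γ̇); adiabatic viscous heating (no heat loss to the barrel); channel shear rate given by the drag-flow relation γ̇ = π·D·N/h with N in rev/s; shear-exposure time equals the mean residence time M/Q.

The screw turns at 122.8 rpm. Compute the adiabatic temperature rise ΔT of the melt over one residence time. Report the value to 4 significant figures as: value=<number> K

Q_s = Q / 3600 = 279.2 / 3600 = 0.0775556 kg/s
Mean residence time: t_res = M/Q_s = 7.90 kg / 0.0775556 kg/s = 101.862 s
D = 65.1 mm = 0.0651 m;  h = 5.17 mm = 0.00517 m;  N = 122.8 rpm / 60 = 2.04667 rev/s
Shear rate: γ̇ = πDN/h = π·0.0651·2.04667/0.00517 = 80.9632 s⁻¹
ΔT = η·γ̇²·t_res / (ρ·cp) = 158 · (80.9632)² · 101.862 / (1304 · 2224) = 36.3776 K

value=36.38 K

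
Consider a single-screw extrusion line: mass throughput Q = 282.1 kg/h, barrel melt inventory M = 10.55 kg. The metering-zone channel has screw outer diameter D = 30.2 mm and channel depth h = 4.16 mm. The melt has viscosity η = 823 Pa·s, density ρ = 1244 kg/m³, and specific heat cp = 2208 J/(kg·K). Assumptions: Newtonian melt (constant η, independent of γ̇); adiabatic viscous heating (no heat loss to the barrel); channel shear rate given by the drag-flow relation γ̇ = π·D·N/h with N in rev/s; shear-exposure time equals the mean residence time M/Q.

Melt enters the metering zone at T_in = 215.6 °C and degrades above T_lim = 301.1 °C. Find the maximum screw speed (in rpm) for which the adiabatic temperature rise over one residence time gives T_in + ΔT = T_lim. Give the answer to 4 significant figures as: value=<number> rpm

Convert throughput: Q = 282.1 kg/h = 282.1/3600 = 0.0783611 kg/s
Mean residence time: t_res = M/Q_s = 10.55 kg / 0.0783611 kg/s = 134.633 s
Geometry in SI: D = 30.2 mm → 0.0302 m, h = 4.16 mm → 0.00416 m
ΔT_a = T_lim − T_in = 301.1 °C − 215.6 °C = 85.5 K
Invert ΔT = ηγ̇²t_res/(ρcp) for γ̇: γ̇_max² = ΔT_a ρ cp / (η t_res) = 85.5·1244·2208 / (823·134.633) = 2119.5 s⁻²
Take the square root: γ̇_max = √(2119.5) = 46.0381 s⁻¹
Solve γ̇ = πDN/h for N: N_max = γ̇_max·h/(π·D) = 46.0381 × 0.00416 / (π × 0.0302) = 2.01861 rev/s = 121.117 rpm

value=121.1 rpm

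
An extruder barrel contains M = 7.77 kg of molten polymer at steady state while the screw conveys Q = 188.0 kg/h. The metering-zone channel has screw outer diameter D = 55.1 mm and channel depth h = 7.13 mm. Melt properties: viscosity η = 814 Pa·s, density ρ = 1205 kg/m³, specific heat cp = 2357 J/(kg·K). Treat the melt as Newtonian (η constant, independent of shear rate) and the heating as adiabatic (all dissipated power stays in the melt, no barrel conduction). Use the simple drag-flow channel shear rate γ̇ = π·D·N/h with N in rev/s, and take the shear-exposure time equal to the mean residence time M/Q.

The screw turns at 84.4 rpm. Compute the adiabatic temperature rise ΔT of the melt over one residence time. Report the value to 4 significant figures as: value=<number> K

Convert throughput: Q = 188.0 kg/h = 188.0/3600 = 0.0522222 kg/s
Mean residence time: t_res = M/Q_s = 7.77 kg / 0.0522222 kg/s = 148.787 s
Convert to SI: D = 0.0551 m, h = 0.00713 m, N = 84.4/60 = 1.40667 rev/s
γ̇ = π·D·N / h = π · 0.0551 · 1.40667 / 0.00713 = 34.151 s⁻¹
ΔT = η·γ̇²·t_res/(ρ·cp) = [814 × 34.151² × 148.787] / [1205 × 2357] = 49.7336 K

value=49.73 K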